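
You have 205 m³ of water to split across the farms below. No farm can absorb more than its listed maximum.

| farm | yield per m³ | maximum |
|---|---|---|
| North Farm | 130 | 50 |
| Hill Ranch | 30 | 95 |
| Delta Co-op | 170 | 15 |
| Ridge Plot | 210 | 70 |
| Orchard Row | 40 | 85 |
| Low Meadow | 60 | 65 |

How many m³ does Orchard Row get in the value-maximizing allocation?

Highest yield per m³ first: Ridge Plot 210 > Delta Co-op 170 > North Farm 130 > Low Meadow 60 > Orchard Row 40 > Hill Ranch 30.
Give Ridge Plot 70 to hit its cap of 70 — 135 left.
Delta Co-op takes 15 to reach its cap of 15 — 120 left.
Give North Farm 50 to hit its cap of 50 — 70 left.
Low Meadow: +65 to 65 (cap) — 5 left.
Orchard Row: +5 (room for 85) → 5. Pool exhausted.

5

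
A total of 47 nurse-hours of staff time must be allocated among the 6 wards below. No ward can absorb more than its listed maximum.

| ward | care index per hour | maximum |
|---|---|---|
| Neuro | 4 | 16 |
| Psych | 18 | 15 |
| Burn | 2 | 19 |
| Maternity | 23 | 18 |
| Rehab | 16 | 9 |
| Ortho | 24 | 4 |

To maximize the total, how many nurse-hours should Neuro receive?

Highest care index per hour first: Ortho 24 > Maternity 23 > Psych 18 > Rehab 16 > Neuro 4 > Burn 2.
Give Ortho 4 to hit its cap of 4 → 43 left.
Maternity: +18 to 18 (cap) → 25 left.
Psych takes 15 to reach its cap of 15 → 10 left.
Rehab takes 9 to reach its cap of 9 → 1 left.
Neuro has room for 16 but only 1 remain, so it gets 1.

1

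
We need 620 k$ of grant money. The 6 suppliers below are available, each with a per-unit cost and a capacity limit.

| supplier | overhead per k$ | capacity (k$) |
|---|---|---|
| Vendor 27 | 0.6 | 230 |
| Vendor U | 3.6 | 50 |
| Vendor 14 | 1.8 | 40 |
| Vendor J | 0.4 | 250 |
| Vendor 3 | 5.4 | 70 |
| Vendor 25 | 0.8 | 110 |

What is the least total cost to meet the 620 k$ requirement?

380

Fill from the cheapest supplier first.
Vendor J at 0.4: take all 250 k$ → 370 still needed.
Vendor 27 (0.6): use full 230 → 140 k$ to go.
Vendor 25 at 0.8: take all 110 k$ → 30 still needed.
Take 30 from Vendor 14 at 1.8 to finish.
Vendor U, Vendor 3: unused.
Cost = 250×0.4 + 230×0.6 + 110×0.8 + 30×1.8 = 380.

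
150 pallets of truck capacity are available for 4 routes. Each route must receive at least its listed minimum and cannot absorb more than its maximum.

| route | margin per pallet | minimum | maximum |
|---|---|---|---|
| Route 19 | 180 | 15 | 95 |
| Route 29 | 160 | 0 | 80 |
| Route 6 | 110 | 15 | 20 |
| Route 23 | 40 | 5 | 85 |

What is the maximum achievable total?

Meeting every minimum uses 15+0+15+5 = 35 pallets, leaving 115.
Order the routes by margin per pallet: Route 19 180 > Route 29 160 > Route 6 110 > Route 23 40.
Route 19 takes 80 more to reach its cap of 95 → 35 left.
Route 29: +35 (room for 80) → 35. Pool exhausted.
Total = 180×95 + 160×35 + 110×15 + 40×5 = 24550.

24550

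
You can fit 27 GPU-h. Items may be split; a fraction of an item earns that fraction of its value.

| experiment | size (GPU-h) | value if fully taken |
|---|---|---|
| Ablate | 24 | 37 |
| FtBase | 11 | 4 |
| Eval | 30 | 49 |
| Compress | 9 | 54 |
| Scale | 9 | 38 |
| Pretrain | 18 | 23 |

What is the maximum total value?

106.7

Sort by value density: Compress 54/9≈6, Scale 38/9≈4.22, Eval 49/30≈1.63, Ablate 37/24≈1.54, Pretrain 23/18≈1.28, FtBase 4/11≈0.364.
Compress: take in full, 9 GPU-h for value 54 ; 18 left.
Scale: take in full, 9 GPU-h for value 38 ; 9 left.
Only 9 GPU-h remain; take 9/30 of Eval for value 49×9/30 = 14.7.
Total value = 106.7.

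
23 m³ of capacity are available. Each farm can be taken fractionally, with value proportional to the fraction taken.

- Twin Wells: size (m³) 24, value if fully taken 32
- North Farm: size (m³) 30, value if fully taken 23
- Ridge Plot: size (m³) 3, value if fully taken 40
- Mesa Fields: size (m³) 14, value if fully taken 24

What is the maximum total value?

72

Best value per unit of size first: Ridge Plot 40/3≈13.3, Mesa Fields 24/14≈1.71, Twin Wells 32/24≈1.33, North Farm 23/30≈0.767.
All 3 m³ of Ridge Plot fit (value 40) → 20 remain.
All 14 m³ of Mesa Fields fit (value 24) → 6 remain.
Fill the last 6 m³ with part of Twin Wells: 6/24 of it earns 8.
Total value = 72.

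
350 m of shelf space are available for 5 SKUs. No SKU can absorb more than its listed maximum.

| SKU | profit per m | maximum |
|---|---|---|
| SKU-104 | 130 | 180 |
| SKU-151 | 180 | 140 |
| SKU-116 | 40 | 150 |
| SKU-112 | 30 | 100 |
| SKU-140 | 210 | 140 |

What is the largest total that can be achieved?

63700

Rank by profit per m: SKU-140 210 > SKU-151 180 > SKU-104 130 > SKU-116 40 > SKU-112 30.
Give SKU-140 140 to hit its cap of 140 → 210 left.
SKU-151: +140 to 140 (cap) → 70 left.
SKU-104 has room for 180 but only 70 remain, so it gets 70.
Total = 130×70 + 180×140 + 210×140 = 63700.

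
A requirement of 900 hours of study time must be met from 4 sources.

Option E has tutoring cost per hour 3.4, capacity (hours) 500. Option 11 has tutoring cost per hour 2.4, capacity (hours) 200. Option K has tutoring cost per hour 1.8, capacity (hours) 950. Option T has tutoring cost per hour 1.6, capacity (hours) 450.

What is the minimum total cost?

1530

Fill from the cheapest source first.
Take 450 from Option T at 1.6 — need 450 more.
Option K (1.8): take the remaining 450 — done.
Option 11, Option E: unused.
Cost = 450×1.6 + 450×1.8 = 1530.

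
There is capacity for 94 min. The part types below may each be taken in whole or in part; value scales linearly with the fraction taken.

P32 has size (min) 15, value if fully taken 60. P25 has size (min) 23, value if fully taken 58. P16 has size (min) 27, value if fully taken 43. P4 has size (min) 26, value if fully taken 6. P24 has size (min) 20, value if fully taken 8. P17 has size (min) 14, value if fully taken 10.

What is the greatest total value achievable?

177

Sort by value density: P32 60/15≈4, P25 58/23≈2.52, P16 43/27≈1.59, P17 10/14≈0.714, P24 8/20≈0.4, P4 6/26≈0.231.
P32: take in full, 15 min for value 60 — 79 left.
Take all of P25 (23 min, value 58) — 56 min left.
P16: take in full, 27 min for value 43 — 29 left.
Take all of P17 (14 min, value 10) — 15 min left.
15 min left: a 15/20 share of P24 gives 8×15/20 = 6.
Total value = 177.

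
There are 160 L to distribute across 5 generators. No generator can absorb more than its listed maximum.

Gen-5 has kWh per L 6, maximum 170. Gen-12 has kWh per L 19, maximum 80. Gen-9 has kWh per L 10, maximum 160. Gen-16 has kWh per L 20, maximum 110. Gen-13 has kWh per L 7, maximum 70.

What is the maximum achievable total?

Highest kWh per L first: Gen-16 20 > Gen-12 19 > Gen-9 10 > Gen-13 7 > Gen-5 6.
Gen-16 takes 110 to reach its cap of 110 — 50 left.
Gen-12: +50 (room for 80) → 50. Pool exhausted.
Total = 19×50 + 20×110 = 3150.

3150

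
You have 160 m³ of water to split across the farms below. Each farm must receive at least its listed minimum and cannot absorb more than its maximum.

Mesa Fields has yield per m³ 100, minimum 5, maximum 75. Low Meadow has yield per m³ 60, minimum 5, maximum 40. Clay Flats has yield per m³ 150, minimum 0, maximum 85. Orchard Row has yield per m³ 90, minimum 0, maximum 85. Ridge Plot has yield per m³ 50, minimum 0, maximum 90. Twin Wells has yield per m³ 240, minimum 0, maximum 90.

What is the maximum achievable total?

Meeting every minimum uses 5+5+0+0+0+0 = 10 m³, leaving 150.
Highest yield per m³ first: Twin Wells 240 > Clay Flats 150 > Mesa Fields 100 > Orchard Row 90 > Low Meadow 60 > Ridge Plot 50.
Give Twin Wells 90 more to hit its cap of 90 — 60 left.
Clay Flats: +60 (room for 85) → 60. Pool exhausted.
Total = 100×5 + 60×5 + 150×60 + 240×90 = 31400.

31400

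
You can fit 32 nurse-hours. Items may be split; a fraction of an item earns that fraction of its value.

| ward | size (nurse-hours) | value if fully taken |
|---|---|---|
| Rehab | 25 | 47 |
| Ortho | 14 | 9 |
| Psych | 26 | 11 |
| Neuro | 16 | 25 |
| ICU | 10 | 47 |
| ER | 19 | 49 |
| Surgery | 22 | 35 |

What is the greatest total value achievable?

101.64

Sort by value density: ICU 47/10≈4.7, ER 49/19≈2.58, Rehab 47/25≈1.88, Surgery 35/22≈1.59, Neuro 25/16≈1.56, Ortho 9/14≈0.643, Psych 11/26≈0.423.
Take all of ICU (10 nurse-hours, value 47) — 22 nurse-hours left.
Take all of ER (19 nurse-hours, value 49) — 3 nurse-hours left.
Fill the last 3 nurse-hours with part of Rehab: 3/25 of it earns 5.64.
Total value = 101.64.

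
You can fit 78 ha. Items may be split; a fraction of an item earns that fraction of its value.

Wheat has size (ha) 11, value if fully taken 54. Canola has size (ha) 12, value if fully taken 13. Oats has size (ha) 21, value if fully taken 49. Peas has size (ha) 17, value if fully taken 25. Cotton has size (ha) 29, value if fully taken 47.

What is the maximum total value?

175

Sort by value density: Wheat 54/11≈4.91, Oats 49/21≈2.33, Cotton 47/29≈1.62, Peas 25/17≈1.47, Canola 13/12≈1.08.
All 11 ha of Wheat fit (value 54) — 67 remain.
All 21 ha of Oats fit (value 49) — 46 remain.
Cotton: take in full, 29 ha for value 47 — 17 left.
All 17 ha of Peas fit (value 25) — 0 remain.
Total value = 175.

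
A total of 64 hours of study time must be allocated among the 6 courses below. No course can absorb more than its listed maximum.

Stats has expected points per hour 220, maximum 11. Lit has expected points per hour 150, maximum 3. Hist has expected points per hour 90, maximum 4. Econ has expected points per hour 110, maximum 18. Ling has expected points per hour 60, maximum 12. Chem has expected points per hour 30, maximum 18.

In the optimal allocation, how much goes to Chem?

16

Order the courses by expected points per hour: Stats 220 > Lit 150 > Econ 110 > Hist 90 > Ling 60 > Chem 30.
Stats: +11 to 11 (cap) ; 53 left.
Lit takes 3 to reach its cap of 3 ; 50 left.
Give Econ 18 to hit its cap of 18 ; 32 left.
Hist: +4 to 4 (cap) ; 28 left.
Give Ling 12 to hit its cap of 12 ; 16 left.
Chem: +16 (room for 18) → 16. Pool exhausted.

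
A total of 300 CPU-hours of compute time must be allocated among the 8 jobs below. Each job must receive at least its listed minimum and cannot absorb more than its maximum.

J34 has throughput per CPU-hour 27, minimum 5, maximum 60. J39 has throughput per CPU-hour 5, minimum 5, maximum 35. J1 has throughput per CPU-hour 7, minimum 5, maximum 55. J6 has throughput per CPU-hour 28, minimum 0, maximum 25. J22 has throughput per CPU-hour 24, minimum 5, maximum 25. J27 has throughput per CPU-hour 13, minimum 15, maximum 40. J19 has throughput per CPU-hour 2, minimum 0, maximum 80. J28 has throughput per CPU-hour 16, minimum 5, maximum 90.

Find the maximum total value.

Meeting every minimum uses 5+5+5+0+5+15+0+5 = 40 CPU-hours, leaving 260.
Order the jobs by throughput per CPU-hour: J6 28 > J34 27 > J22 24 > J28 16 > J27 13 > J1 7 > J39 5 > J19 2.
Give J6 25 more to hit its cap of 25 — 235 left.
Give J34 55 more to hit its cap of 60 — 180 left.
J22 takes 20 more to reach its cap of 25 — 160 left.
Give J28 85 more to hit its cap of 90 — 75 left.
Give J27 25 more to hit its cap of 40 — 50 left.
Give J1 50 more to hit its cap of 55 — 0 left.
Total = 27×60 + 5×5 + 7×55 + 28×25 + 24×25 + 13×40 + 16×90 = 5290.

5290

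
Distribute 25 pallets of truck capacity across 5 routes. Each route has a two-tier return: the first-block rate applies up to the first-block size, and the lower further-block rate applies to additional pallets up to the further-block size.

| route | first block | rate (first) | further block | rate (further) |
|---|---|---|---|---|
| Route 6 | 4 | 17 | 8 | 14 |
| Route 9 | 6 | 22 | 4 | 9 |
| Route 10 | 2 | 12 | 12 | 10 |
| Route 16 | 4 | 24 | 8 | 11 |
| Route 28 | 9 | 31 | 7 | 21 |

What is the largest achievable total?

633

Order all 10 blocks by rate: Route 28/first 31 > Route 16/first 24 > Route 9/first 22 > Route 28/second 21 > Route 6/first 17 > Route 6/second 14 > Route 10/first 12 > Route 16/second 11 > Route 10/second 10 > Route 9/second 9.
Route 28/first (31): +9 ; 16 left.
Route 16 first at 24: fill all 4 ; 12 left.
Route 9/first (22): +6 ; 6 left.
Route 28 second at 21: only 6 left, fill 6.
Total = 31×9 + 24×4 + 22×6 + 21×6 = 633.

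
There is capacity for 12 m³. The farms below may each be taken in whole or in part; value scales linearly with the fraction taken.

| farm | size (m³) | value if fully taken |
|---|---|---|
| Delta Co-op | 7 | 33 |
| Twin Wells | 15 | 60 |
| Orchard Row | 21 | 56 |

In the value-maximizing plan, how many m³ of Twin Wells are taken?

Best value per unit of size first: Delta Co-op 33/7≈4.71, Twin Wells 60/15≈4, Orchard Row 56/21≈2.67.
All 7 m³ of Delta Co-op fit (value 33) ; 5 remain.
Fill the last 5 m³ with part of Twin Wells: 5/15 of it earns 20.

5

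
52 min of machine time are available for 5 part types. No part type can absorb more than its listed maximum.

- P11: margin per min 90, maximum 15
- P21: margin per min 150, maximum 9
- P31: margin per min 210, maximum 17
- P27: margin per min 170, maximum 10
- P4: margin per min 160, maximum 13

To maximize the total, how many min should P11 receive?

Highest margin per min first: P31 210 > P27 170 > P4 160 > P21 150 > P11 90.
Give P31 17 to hit its cap of 17 → 35 left.
P27 takes 10 to reach its cap of 10 → 25 left.
Give P4 13 to hit its cap of 13 → 12 left.
Give P21 9 to hit its cap of 9 → 3 left.
P11 has room for 15 but only 3 remain, so it gets 3.

3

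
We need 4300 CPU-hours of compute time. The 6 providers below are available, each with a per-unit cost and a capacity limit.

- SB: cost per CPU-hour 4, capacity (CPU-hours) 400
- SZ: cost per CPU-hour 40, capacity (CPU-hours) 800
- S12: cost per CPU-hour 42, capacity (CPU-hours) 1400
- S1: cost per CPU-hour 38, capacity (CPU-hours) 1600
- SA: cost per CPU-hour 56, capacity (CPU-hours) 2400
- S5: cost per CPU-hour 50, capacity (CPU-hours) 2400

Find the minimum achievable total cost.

Cheapest first:
SB (4): use full 400 ; 3900 CPU-hours to go.
Take 1600 from S1 at 38 ; need 2300 more.
Take 800 from SZ at 40 ; need 1500 more.
S12 at 42: take all 1400 CPU-hours ; 100 still needed.
Take 100 from S5 at 50 to finish.
SA: unused.
Cost = 400×4 + 1600×38 + 800×40 + 1400×42 + 100×50 = 158200.

158200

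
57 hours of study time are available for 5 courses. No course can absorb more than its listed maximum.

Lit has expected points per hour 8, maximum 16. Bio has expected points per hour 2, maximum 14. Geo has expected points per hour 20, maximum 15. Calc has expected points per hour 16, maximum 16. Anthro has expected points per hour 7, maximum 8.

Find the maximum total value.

Order the courses by expected points per hour: Geo 20 > Calc 16 > Lit 8 > Anthro 7 > Bio 2.
Geo takes 15 to reach its cap of 15 ; 42 left.
Give Calc 16 to hit its cap of 16 ; 26 left.
Lit: +16 to 16 (cap) ; 10 left.
Anthro: +8 to 8 (cap) ; 2 left.
Bio has room for 14 but only 2 remain, so it gets 2.
Total = 8×16 + 2×2 + 20×15 + 16×16 + 7×8 = 744.

744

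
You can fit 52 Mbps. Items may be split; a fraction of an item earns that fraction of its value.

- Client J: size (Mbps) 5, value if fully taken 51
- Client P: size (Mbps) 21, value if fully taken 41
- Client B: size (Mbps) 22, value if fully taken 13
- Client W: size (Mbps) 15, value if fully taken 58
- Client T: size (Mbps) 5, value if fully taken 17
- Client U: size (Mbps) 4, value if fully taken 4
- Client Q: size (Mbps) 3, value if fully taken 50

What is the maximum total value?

220

Sort by value density: Client Q 50/3≈16.7, Client J 51/5≈10.2, Client W 58/15≈3.87, Client T 17/5≈3.4, Client P 41/21≈1.95, Client U 4/4≈1, Client B 13/22≈0.591.
All 3 Mbps of Client Q fit (value 50) ; 49 remain.
Client J: take in full, 5 Mbps for value 51 ; 44 left.
Take all of Client W (15 Mbps, value 58) ; 29 Mbps left.
Take all of Client T (5 Mbps, value 17) ; 24 Mbps left.
Client P: take in full, 21 Mbps for value 41 ; 3 left.
3 Mbps left: a 3/4 share of Client U gives 4×3/4 = 3.
Total value = 220.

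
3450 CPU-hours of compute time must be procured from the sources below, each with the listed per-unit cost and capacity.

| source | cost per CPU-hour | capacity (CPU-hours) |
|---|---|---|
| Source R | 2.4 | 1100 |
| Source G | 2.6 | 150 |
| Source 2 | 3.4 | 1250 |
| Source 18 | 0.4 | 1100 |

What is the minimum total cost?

7210

Use sources in increasing cost order.
Source 18 at 0.4: take all 1100 CPU-hours — 2350 still needed.
Take 1100 from Source R at 2.4 — need 1250 more.
Source G at 2.6: take all 150 CPU-hours — 1100 still needed.
Source 2 (3.4): take the remaining 1100 — done.
Cost = 1100×0.4 + 1100×2.4 + 150×2.6 + 1100×3.4 = 7210.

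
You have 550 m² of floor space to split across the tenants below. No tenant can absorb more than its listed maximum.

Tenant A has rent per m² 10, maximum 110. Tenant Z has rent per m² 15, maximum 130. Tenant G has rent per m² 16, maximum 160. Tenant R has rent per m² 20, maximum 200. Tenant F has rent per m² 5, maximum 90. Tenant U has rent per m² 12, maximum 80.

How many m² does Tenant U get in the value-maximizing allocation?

60

Highest rent per m² first: Tenant R 20 > Tenant G 16 > Tenant Z 15 > Tenant U 12 > Tenant A 10 > Tenant F 5.
Give Tenant R 200 to hit its cap of 200 → 350 left.
Give Tenant G 160 to hit its cap of 160 → 190 left.
Give Tenant Z 130 to hit its cap of 130 → 60 left.
Tenant U: +60 (room for 80) → 60. Pool exhausted.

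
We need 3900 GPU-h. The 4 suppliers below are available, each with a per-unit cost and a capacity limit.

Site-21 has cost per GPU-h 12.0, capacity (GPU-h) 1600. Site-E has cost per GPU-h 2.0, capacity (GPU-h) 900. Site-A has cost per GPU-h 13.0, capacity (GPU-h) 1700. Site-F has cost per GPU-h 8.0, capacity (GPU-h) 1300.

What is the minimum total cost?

32700

Cheapest first:
Site-E at 2.0: take all 900 GPU-h — 3000 still needed.
Take 1300 from Site-F at 8.0 — need 1700 more.
Site-21 (12.0): use full 1600 — 100 GPU-h to go.
Take 100 from Site-A at 13.0 to finish.
Cost = 900×2.0 + 1300×8.0 + 1600×12.0 + 100×13.0 = 32700.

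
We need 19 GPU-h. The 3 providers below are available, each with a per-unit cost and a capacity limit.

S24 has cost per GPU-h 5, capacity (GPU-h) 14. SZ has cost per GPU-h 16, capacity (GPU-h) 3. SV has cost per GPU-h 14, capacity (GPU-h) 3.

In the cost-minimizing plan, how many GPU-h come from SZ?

2

Use providers in increasing cost order.
S24 at 5: take all 14 GPU-h — 5 still needed.
SV (14): use full 3 — 2 GPU-h to go.
SZ at 16: take 2 of its 3 — requirement met.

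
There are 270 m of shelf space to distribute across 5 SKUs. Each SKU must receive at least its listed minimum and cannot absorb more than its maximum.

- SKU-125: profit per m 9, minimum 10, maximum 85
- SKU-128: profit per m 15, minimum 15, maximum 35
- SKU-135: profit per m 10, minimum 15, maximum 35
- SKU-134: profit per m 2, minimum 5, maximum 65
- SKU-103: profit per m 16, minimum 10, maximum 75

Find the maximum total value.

2920

Meeting every minimum uses 10+15+15+5+10 = 55 m, leaving 215.
Rank by profit per m: SKU-103 16 > SKU-128 15 > SKU-135 10 > SKU-125 9 > SKU-134 2.
SKU-103: +65 to 75 (cap) — 150 left.
SKU-128 takes 20 more to reach its cap of 35 — 130 left.
SKU-135: +20 to 35 (cap) — 110 left.
SKU-125: +75 to 85 (cap) — 35 left.
SKU-134 has room for 60 more but only 35 remain, so it gets 40.
Total = 9×85 + 15×35 + 10×35 + 2×40 + 16×75 = 2920.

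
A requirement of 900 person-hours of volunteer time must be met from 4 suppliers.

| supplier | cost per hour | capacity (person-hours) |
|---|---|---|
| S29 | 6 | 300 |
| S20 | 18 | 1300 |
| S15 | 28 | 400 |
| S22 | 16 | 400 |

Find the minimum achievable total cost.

11800

Cheapest first:
S29 (6): use full 300 → 600 person-hours to go.
S22 (16): use full 400 → 200 person-hours to go.
S20 at 18: take 200 of its 1300 → requirement met.
S15: unused.
Cost = 300×6 + 400×16 + 200×18 = 11800.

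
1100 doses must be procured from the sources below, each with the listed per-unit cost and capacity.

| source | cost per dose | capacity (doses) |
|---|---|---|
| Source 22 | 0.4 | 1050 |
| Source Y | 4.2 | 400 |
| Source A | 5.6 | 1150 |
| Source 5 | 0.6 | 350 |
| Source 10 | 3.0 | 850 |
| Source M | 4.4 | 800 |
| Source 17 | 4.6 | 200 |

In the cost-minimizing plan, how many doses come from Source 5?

50

Cheapest first:
Source 22 (0.4): use full 1050 → 50 doses to go.
Source 5 at 0.6: take 50 of its 350 → requirement met.
Source 10, Source Y, Source M, Source 17, Source A: unused.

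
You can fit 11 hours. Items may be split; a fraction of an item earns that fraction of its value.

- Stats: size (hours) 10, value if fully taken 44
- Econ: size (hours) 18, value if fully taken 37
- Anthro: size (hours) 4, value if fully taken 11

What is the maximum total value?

46.75

Best value per unit of size first: Stats 44/10≈4.4, Anthro 11/4≈2.75, Econ 37/18≈2.06.
Take all of Stats (10 hours, value 44) → 1 hours left.
1 hours left: a 1/4 share of Anthro gives 11×1/4 = 2.75.
Total value = 46.75.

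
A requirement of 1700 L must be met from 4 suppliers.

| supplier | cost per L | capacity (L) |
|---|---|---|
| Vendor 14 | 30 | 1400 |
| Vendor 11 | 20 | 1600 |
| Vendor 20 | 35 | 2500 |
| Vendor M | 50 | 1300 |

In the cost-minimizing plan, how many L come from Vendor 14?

100

Fill from the cheapest supplier first.
Vendor 11 (20): use full 1600 — 100 L to go.
Take 100 from Vendor 14 at 30 to finish.
Vendor 20, Vendor M: unused.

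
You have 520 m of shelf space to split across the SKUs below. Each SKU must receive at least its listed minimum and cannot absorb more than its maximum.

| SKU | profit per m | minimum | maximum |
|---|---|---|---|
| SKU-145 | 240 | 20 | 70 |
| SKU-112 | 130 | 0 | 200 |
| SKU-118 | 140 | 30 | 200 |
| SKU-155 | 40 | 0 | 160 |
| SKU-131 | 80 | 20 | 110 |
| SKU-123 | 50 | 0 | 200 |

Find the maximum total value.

Meeting every minimum uses 20+0+30+0+20+0 = 70 m, leaving 450.
Rank by profit per m: SKU-145 240 > SKU-118 140 > SKU-112 130 > SKU-131 80 > SKU-123 50 > SKU-155 40.
Give SKU-145 50 more to hit its cap of 70 — 400 left.
SKU-118: +170 to 200 (cap) — 230 left.
SKU-112: +200 to 200 (cap) — 30 left.
SKU-131: +30 (room for 90) → 50. Pool exhausted.
Total = 240×70 + 130×200 + 140×200 + 80×50 = 74800.

74800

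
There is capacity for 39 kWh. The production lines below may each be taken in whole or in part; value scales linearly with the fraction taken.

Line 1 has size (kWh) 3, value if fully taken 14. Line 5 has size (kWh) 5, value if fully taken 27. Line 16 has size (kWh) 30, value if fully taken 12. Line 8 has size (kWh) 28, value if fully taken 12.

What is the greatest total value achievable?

54.2

Sort by value density: Line 5 27/5≈5.4, Line 1 14/3≈4.67, Line 8 12/28≈0.429, Line 16 12/30≈0.4.
Line 5: take in full, 5 kWh for value 27 → 34 left.
Take all of Line 1 (3 kWh, value 14) → 31 kWh left.
Take all of Line 8 (28 kWh, value 12) → 3 kWh left.
Fill the last 3 kWh with part of Line 16: 3/30 of it earns 1.2.
Total value = 54.2.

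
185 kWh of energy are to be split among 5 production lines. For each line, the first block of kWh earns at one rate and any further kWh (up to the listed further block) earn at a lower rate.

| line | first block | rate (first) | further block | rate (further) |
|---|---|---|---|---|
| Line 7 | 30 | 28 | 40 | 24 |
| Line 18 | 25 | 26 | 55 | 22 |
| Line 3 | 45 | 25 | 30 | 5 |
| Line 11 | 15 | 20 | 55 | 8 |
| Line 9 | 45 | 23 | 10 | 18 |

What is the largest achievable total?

4610

Rank every tier by rate: Line 7/first 28 > Line 18/first 26 > Line 3/first 25 > Line 7/second 24 > Line 9/first 23 > Line 18/second 22 > Line 11/first 20 > Line 9/second 18 > Line 11/second 8 > Line 3/second 5.
Line 7/first (28): +30 — 155 left.
Line 18/first (26): +25 — 130 left.
Line 3 first at 25: fill all 45 — 85 left.
Fill Line 7 second block (40 at 24) — 45 left.
Line 9 first at 23: fill all 45 — 0 left.
Total = 28×30 + 26×25 + 25×45 + 24×40 + 23×45 = 4610.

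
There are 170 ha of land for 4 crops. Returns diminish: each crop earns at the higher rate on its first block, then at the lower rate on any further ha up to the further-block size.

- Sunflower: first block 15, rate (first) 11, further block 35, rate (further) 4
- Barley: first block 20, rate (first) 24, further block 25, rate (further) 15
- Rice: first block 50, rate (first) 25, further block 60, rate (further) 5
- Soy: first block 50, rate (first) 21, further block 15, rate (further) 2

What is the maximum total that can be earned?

Order all 8 blocks by rate: Rice/first 25 > Barley/first 24 > Soy/first 21 > Barley/second 15 > Sunflower/first 11 > Rice/second 5 > Sunflower/second 4 > Soy/second 2.
Rice first at 25: fill all 50 — 120 left.
Barley first at 24: fill all 20 — 100 left.
Soy/first (21): +50 — 50 left.
Barley second at 15: fill all 25 — 25 left.
Fill Sunflower first block (15 at 11) — 10 left.
10 remain; put them into Rice second at 5.
Total = 25×50 + 24×20 + 21×50 + 15×25 + 11×15 + 5×10 = 3370.

3370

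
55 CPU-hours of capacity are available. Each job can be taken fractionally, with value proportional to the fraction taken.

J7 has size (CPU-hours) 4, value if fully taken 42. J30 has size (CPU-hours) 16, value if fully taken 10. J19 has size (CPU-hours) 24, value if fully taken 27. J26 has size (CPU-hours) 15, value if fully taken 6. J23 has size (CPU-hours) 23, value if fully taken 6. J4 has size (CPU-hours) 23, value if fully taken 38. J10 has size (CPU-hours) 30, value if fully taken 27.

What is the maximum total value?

Sort by value density: J7 42/4≈10.5, J4 38/23≈1.65, J19 27/24≈1.12, J10 27/30≈0.9, J30 10/16≈0.625, J26 6/15≈0.4, J23 6/23≈0.261.
All 4 CPU-hours of J7 fit (value 42) → 51 remain.
Take all of J4 (23 CPU-hours, value 38) → 28 CPU-hours left.
All 24 CPU-hours of J19 fit (value 27) → 4 remain.
Only 4 CPU-hours remain; take 4/30 of J10 for value 27×4/30 = 3.6.
Total value = 110.6.

110.6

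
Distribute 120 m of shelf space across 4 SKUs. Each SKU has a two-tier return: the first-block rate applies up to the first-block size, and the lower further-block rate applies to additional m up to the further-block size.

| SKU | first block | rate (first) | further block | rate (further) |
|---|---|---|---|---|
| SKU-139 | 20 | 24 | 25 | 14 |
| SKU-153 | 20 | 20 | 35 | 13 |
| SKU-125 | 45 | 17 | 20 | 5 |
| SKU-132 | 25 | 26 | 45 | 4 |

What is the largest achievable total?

Treat each block as its own option and order by rate: SKU-132/T1 26 > SKU-139/T1 24 > SKU-153/T1 20 > SKU-125/T1 17 > SKU-139/T2 14 > SKU-153/T2 13 > SKU-125/T2 5 > SKU-132/T2 4.
SKU-132 T1 at 26: fill all 25 → 95 left.
SKU-139 T1 at 24: fill all 20 → 75 left.
SKU-153 T1 at 20: fill all 20 → 55 left.
SKU-125 T1 at 17: fill all 45 → 10 left.
SKU-139 T2 at 14: only 10 left, fill 10.
Total = 26×25 + 24×20 + 20×20 + 17×45 + 14×10 = 2435.

2435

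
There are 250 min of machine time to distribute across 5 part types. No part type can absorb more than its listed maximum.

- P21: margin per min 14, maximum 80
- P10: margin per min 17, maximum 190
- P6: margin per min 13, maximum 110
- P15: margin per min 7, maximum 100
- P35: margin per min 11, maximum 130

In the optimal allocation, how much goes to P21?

60

Highest margin per min first: P10 17 > P21 14 > P6 13 > P35 11 > P15 7.
P10: +190 to 190 (cap) → 60 left.
Only 60 left; P21 takes them to reach 60.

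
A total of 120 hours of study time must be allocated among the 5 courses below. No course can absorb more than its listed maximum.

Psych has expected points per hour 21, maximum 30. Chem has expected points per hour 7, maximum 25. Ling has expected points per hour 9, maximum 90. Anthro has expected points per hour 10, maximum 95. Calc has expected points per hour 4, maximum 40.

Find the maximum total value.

1530

Order the courses by expected points per hour: Psych 21 > Anthro 10 > Ling 9 > Chem 7 > Calc 4.
Give Psych 30 to hit its cap of 30 ; 90 left.
Only 90 left; Anthro takes them to reach 90.
Total = 21×30 + 10×90 = 1530.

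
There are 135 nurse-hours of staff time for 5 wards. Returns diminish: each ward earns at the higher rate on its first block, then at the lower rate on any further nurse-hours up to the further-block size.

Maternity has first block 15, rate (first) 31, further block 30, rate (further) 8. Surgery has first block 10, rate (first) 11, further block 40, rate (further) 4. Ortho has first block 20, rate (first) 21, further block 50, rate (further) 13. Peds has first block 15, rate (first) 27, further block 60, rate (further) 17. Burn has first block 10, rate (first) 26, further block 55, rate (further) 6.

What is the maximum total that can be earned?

Order all 10 blocks by rate: Maternity/tier1 31 > Peds/tier1 27 > Burn/tier1 26 > Ortho/tier1 21 > Peds/tier2 17 > Ortho/tier2 13 > Surgery/tier1 11 > Maternity/tier2 8 > Burn/tier2 6 > Surgery/tier2 4.
Maternity/tier1 (31): +15 → 120 left.
Peds tier1 at 27: fill all 15 → 105 left.
Fill Burn tier1 block (10 at 26) → 95 left.
Fill Ortho tier1 block (20 at 21) → 75 left.
Peds tier2 at 17: fill all 60 → 15 left.
15 remain; put them into Ortho tier2 at 13.
Total = 31×15 + 27×15 + 26×10 + 21×20 + 17×60 + 13×15 = 2765.

2765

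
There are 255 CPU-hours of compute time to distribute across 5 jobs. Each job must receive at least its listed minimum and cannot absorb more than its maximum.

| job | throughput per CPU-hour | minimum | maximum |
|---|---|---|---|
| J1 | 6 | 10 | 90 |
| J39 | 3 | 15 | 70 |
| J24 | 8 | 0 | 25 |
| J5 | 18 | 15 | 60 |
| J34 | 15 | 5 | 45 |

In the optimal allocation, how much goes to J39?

Meeting every minimum uses 10+15+0+15+5 = 45 CPU-hours, leaving 210.
Order the jobs by throughput per CPU-hour: J5 18 > J34 15 > J24 8 > J1 6 > J39 3.
J5 takes 45 more to reach its cap of 60 — 165 left.
J34: +40 to 45 (cap) — 125 left.
J24: +25 to 25 (cap) — 100 left.
J1 takes 80 more to reach its cap of 90 — 20 left.
J39 has room for 55 more but only 20 remain, so it gets 35.

35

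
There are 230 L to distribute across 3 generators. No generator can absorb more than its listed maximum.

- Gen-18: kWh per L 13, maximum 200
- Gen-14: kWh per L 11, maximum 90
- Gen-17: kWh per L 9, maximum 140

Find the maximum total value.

2930

Order the generators by kWh per L: Gen-18 13 > Gen-14 11 > Gen-17 9.
Give Gen-18 200 to hit its cap of 200 ; 30 left.
Gen-14: +30 (room for 90) → 30. Pool exhausted.
Total = 13×200 + 11×30 = 2930.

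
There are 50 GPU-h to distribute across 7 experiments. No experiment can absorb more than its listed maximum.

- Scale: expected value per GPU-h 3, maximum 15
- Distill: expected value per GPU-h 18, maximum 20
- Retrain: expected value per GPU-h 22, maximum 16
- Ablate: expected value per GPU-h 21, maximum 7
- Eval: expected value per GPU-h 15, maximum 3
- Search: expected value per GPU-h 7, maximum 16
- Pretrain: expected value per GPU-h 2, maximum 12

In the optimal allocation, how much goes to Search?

4

Order the experiments by expected value per GPU-h: Retrain 22 > Ablate 21 > Distill 18 > Eval 15 > Search 7 > Scale 3 > Pretrain 2.
Retrain: +16 to 16 (cap) ; 34 left.
Ablate: +7 to 7 (cap) ; 27 left.
Distill takes 20 to reach its cap of 20 ; 7 left.
Eval: +3 to 3 (cap) ; 4 left.
Search: +4 (room for 16) → 4. Pool exhausted.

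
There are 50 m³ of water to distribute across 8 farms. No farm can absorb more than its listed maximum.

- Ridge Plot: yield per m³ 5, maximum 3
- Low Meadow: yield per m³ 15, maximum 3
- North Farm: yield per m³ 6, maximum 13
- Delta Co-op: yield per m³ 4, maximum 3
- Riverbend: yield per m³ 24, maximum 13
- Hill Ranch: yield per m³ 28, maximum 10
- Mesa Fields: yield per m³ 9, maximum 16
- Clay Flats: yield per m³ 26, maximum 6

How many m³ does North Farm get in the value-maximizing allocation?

2

Highest yield per m³ first: Hill Ranch 28 > Clay Flats 26 > Riverbend 24 > Low Meadow 15 > Mesa Fields 9 > North Farm 6 > Ridge Plot 5 > Delta Co-op 4.
Hill Ranch takes 10 to reach its cap of 10 — 40 left.
Clay Flats: +6 to 6 (cap) — 34 left.
Riverbend: +13 to 13 (cap) — 21 left.
Low Meadow: +3 to 3 (cap) — 18 left.
Mesa Fields takes 16 to reach its cap of 16 — 2 left.
North Farm has room for 13 but only 2 remain, so it gets 2.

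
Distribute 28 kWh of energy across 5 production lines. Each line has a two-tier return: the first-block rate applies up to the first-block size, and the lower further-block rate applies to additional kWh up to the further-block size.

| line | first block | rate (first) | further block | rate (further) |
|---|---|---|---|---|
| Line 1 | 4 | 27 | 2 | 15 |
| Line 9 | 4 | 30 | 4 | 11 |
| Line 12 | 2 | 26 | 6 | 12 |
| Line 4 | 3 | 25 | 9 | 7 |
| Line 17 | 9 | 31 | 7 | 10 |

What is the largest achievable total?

Rank every tier by rate: Line 17/tier1 31 > Line 9/tier1 30 > Line 1/tier1 27 > Line 12/tier1 26 > Line 4/tier1 25 > Line 1/tier2 15 > Line 12/tier2 12 > Line 9/tier2 11 > Line 17/tier2 10 > Line 4/tier2 7.
Line 17/tier1 (31): +9 → 19 left.
Fill Line 9 tier1 block (4 at 30) → 15 left.
Line 1 tier1 at 27: fill all 4 → 11 left.
Line 12/tier1 (26): +2 → 9 left.
Line 4 tier1 at 25: fill all 3 → 6 left.
Line 1/tier2 (15): +2 → 4 left.
Line 12 tier2 at 12: only 4 left, fill 4.
Total = 31×9 + 30×4 + 27×4 + 26×2 + 25×3 + 15×2 + 12×4 = 712.

712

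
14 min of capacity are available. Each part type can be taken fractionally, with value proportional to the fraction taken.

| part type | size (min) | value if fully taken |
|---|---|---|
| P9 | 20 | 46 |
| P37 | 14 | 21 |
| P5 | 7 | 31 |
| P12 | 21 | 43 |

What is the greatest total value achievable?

Rank by value-to-size ratio: P5 31/7≈4.43, P9 46/20≈2.3, P12 43/21≈2.05, P37 21/14≈1.5.
All 7 min of P5 fit (value 31) → 7 remain.
Only 7 min remain; take 7/20 of P9 for value 46×7/20 = 16.1.
Total value = 47.1.

47.1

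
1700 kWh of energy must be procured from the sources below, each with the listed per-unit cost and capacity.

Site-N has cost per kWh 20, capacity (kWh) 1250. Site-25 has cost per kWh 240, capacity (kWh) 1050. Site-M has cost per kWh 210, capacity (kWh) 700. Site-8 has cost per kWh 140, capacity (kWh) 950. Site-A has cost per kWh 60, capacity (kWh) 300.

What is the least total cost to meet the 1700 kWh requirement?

Fill from the cheapest source first.
Site-N (20): use full 1250 ; 450 kWh to go.
Site-A (60): use full 300 ; 150 kWh to go.
Take 150 from Site-8 at 140 to finish.
Site-M, Site-25: unused.
Cost = 1250×20 + 300×60 + 150×140 = 64000.

64000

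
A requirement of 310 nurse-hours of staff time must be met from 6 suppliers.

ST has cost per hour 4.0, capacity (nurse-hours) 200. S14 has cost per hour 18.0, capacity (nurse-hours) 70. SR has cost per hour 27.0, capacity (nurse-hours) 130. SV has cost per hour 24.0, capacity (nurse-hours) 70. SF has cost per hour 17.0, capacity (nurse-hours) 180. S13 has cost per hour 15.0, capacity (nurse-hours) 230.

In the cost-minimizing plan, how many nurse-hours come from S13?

Fill from the cheapest supplier first.
ST (4.0): use full 200 ; 110 nurse-hours to go.
S13 at 15.0: take 110 of its 230 ; requirement met.
SF, S14, SV, SR: unused.

110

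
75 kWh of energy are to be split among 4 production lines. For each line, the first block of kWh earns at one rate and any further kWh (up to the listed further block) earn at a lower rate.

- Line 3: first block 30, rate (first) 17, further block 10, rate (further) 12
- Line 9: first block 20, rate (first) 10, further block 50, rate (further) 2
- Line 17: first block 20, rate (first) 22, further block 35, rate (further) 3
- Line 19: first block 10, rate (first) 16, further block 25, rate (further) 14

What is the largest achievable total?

1320

Order all 8 blocks by rate: Line 17/first 22 > Line 3/first 17 > Line 19/first 16 > Line 19/second 14 > Line 3/second 12 > Line 9/first 10 > Line 17/second 3 > Line 9/second 2.
Fill Line 17 first block (20 at 22) ; 55 left.
Line 3 first at 17: fill all 30 ; 25 left.
Line 19/first (16): +10 ; 15 left.
Line 19/second: +15 of 25 at 14; pool empty.
Total = 22×20 + 17×30 + 16×10 + 14×15 = 1320.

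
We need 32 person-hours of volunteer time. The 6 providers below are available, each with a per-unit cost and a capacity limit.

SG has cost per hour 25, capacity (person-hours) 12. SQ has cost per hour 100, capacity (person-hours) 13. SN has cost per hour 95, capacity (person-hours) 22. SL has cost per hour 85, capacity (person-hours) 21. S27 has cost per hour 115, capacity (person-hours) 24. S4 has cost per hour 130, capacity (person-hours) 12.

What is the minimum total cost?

2000

Fill from the cheapest provider first.
Take 12 from SG at 25 — need 20 more.
SL (85): take the remaining 20 — done.
SN, SQ, S27, S4: unused.
Cost = 12×25 + 20×85 = 2000.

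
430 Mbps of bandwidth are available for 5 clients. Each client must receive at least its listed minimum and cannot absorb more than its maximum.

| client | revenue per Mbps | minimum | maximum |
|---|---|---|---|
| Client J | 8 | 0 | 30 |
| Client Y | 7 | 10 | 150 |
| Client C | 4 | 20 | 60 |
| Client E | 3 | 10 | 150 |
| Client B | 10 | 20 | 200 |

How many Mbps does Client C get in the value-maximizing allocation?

Meeting every minimum uses 0+10+20+10+20 = 60 Mbps, leaving 370.
Rank by revenue per Mbps: Client B 10 > Client J 8 > Client Y 7 > Client C 4 > Client E 3.
Give Client B 180 more to hit its cap of 200 ; 190 left.
Client J takes 30 more to reach its cap of 30 ; 160 left.
Client Y: +140 to 150 (cap) ; 20 left.
Client C: +20 (room for 40) → 40. Pool exhausted.

40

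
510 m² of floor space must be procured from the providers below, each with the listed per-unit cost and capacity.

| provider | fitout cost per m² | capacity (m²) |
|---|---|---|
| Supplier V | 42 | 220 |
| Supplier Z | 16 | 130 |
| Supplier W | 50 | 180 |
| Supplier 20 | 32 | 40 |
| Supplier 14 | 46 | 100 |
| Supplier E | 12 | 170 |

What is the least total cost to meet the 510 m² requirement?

12540

Fill from the cheapest provider first.
Take 170 from Supplier E at 12 — need 340 more.
Supplier Z at 16: take all 130 m² — 210 still needed.
Take 40 from Supplier 20 at 32 — need 170 more.
Take 170 from Supplier V at 42 to finish.
Supplier 14, Supplier W: unused.
Cost = 170×12 + 130×16 + 40×32 + 170×42 = 12540.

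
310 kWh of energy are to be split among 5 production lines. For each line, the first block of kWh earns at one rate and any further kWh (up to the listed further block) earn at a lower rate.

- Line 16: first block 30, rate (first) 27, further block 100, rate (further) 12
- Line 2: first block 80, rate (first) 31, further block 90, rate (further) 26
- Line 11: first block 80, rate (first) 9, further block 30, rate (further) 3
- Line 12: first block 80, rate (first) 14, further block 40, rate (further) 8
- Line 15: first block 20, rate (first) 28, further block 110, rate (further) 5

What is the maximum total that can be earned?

7430

Treat each block as its own option and order by rate: Line 2/tier1 31 > Line 15/tier1 28 > Line 16/tier1 27 > Line 2/tier2 26 > Line 12/tier1 14 > Line 16/tier2 12 > Line 11/tier1 9 > Line 12/tier2 8 > Line 15/tier2 5 > Line 11/tier2 3.
Line 2/tier1 (31): +80 ; 230 left.
Line 15 tier1 at 28: fill all 20 ; 210 left.
Line 16/tier1 (27): +30 ; 180 left.
Fill Line 2 tier2 block (90 at 26) ; 90 left.
Line 12 tier1 at 14: fill all 80 ; 10 left.
10 remain; put them into Line 16 tier2 at 12.
Total = 31×80 + 28×20 + 27×30 + 26×90 + 14×80 + 12×10 = 7430.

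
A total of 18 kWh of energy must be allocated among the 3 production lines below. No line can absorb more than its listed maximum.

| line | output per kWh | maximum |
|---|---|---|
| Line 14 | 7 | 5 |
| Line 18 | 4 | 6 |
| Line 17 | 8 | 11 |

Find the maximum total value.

Highest output per kWh first: Line 17 8 > Line 14 7 > Line 18 4.
Line 17: +11 to 11 (cap) → 7 left.
Give Line 14 5 to hit its cap of 5 → 2 left.
Only 2 left; Line 18 takes them to reach 2.
Total = 7×5 + 4×2 + 8×11 = 131.

131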